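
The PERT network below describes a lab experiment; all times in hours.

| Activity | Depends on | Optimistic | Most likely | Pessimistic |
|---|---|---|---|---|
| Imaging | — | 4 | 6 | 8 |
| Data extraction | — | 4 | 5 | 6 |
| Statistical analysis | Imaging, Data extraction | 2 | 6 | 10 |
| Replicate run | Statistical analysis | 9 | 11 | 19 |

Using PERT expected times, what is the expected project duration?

24 hours

te_Imaging = (4 + 4·6 + 8)/6 = 36/6 = 6
te_Data extraction = (4 + 4·5 + 6)/6 = 30/6 = 5
te_Statistical analysis = (2 + 4·6 + 10)/6 = 36/6 = 6
te_Replicate run = (9 + 4·11 + 19)/6 = 72/6 = 12

Forward pass:
ES_Imaging = 0; EF_Imaging = 6
ES_Data extraction = 0; EF_Data extraction = 5
ES_Statistical analysis = max(EF_Imaging=6, EF_Data extraction=5) = 6; EF_Statistical analysis = 6+6 = 12
ES_Replicate run = 12; EF_Replicate run = 12+12 = 24
Expected project duration μ = 24 hours. Critical path: Imaging → Statistical analysis → Replicate run.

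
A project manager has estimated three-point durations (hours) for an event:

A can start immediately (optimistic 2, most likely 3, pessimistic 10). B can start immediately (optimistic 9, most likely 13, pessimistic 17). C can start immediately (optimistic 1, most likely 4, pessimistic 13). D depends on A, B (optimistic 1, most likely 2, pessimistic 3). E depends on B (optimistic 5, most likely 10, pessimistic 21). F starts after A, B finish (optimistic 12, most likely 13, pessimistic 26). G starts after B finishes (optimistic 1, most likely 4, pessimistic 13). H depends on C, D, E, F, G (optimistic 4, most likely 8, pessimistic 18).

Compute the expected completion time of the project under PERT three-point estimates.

te_A = (2 + 4·3 + 10)/6 = 24/6 = 4
te_B = (9 + 4·13 + 17)/6 = 78/6 = 13
te_C = (1 + 4·4 + 13)/6 = 30/6 = 5
te_D = (1 + 4·2 + 3)/6 = 12/6 = 2
te_E = (5 + 4·10 + 21)/6 = 66/6 = 11
te_F = (12 + 4·13 + 26)/6 = 90/6 = 15
te_G = (1 + 4·4 + 13)/6 = 30/6 = 5
te_H = (4 + 4·8 + 18)/6 = 54/6 = 9

Forward pass:
ES_A = 0; EF_A = 4
ES_B = 0; EF_B = 13
ES_C = 0; EF_C = 5
ES_D = max(EF_A=4, EF_B=13) = 13; EF_D = 13+2 = 15
ES_E = 13; EF_E = 13+11 = 24
ES_F = max(EF_A=4, EF_B=13) = 13; EF_F = 13+15 = 28
ES_G = 13; EF_G = 13+5 = 18
ES_H = max(EF_C=5, EF_D=15, EF_E=24, EF_F=28, EF_G=18) = 28; EF_H = 28+9 = 37
Expected project duration μ = 37 hours. Critical path: B → F → H.

37 hours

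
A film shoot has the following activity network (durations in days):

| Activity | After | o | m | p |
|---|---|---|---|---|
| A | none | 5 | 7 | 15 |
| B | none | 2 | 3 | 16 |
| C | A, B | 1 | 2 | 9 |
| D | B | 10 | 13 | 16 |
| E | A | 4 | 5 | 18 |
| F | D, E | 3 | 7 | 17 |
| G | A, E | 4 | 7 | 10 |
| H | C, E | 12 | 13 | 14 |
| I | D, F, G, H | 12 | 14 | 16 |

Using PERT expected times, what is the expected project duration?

te_A = (5 + 4·7 + 15)/6 = 48/6 = 8
te_B = (2 + 4·3 + 16)/6 = 30/6 = 5
te_C = (1 + 4·2 + 9)/6 = 18/6 = 3
te_D = (10 + 4·13 + 16)/6 = 78/6 = 13
te_E = (4 + 4·5 + 18)/6 = 42/6 = 7
te_F = (3 + 4·7 + 17)/6 = 48/6 = 8
te_G = (4 + 4·7 + 10)/6 = 42/6 = 7
te_H = (12 + 4·13 + 14)/6 = 78/6 = 13
te_I = (12 + 4·14 + 16)/6 = 84/6 = 14

Forward pass:
ES_A = 0; EF_A = 8
ES_B = 0; EF_B = 5
ES_C = max(EF_A=8, EF_B=5) = 8; EF_C = 8+3 = 11
ES_D = 5; EF_D = 5+13 = 18
ES_E = 8; EF_E = 8+7 = 15
ES_F = max(EF_D=18, EF_E=15) = 18; EF_F = 18+8 = 26
ES_G = max(EF_A=8, EF_E=15) = 15; EF_G = 15+7 = 22
ES_H = max(EF_C=11, EF_E=15) = 15; EF_H = 15+13 = 28
ES_I = max(EF_D=18, EF_F=26, EF_G=22, EF_H=28) = 28; EF_I = 28+14 = 42
Expected project duration μ = 42 days. Critical path: A → E → H → I.

42 days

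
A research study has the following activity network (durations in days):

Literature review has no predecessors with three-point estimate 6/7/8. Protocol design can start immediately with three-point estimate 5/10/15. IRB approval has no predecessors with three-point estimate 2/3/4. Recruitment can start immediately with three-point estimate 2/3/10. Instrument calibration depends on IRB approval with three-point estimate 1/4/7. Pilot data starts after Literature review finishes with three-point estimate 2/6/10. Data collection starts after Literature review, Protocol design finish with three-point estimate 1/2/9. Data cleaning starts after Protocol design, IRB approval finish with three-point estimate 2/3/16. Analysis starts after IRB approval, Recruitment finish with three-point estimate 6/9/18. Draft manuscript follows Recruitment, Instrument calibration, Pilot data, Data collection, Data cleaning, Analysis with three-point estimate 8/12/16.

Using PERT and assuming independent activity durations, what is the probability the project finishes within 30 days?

0.829

te_Literature review = (6 + 4·7 + 8)/6 = 42/6 = 7; σ²_Literature review = ((8−6)/6)² = 0.111
te_Protocol design = (5 + 4·10 + 15)/6 = 60/6 = 10; σ²_Protocol design = ((15−5)/6)² = 2.778
te_IRB approval = (2 + 4·3 + 4)/6 = 18/6 = 3; σ²_IRB approval = ((4−2)/6)² = 0.111
te_Recruitment = (2 + 4·3 + 10)/6 = 24/6 = 4; σ²_Recruitment = ((10−2)/6)² = 1.778
te_Instrument calibration = (1 + 4·4 + 7)/6 = 24/6 = 4; σ²_Instrument calibration = ((7−1)/6)² = 1.000
te_Pilot data = (2 + 4·6 + 10)/6 = 36/6 = 6; σ²_Pilot data = ((10−2)/6)² = 1.778
te_Data collection = (1 + 4·2 + 9)/6 = 18/6 = 3; σ²_Data collection = ((9−1)/6)² = 1.778
te_Data cleaning = (2 + 4·3 + 16)/6 = 30/6 = 5; σ²_Data cleaning = ((16−2)/6)² = 5.444
te_Analysis = (6 + 4·9 + 18)/6 = 60/6 = 10; σ²_Analysis = ((18−6)/6)² = 4.000
te_Draft manuscript = (8 + 4·12 + 16)/6 = 72/6 = 12; σ²_Draft manuscript = ((16−8)/6)² = 1.778

Forward pass:
ES_Literature review = 0; EF_Literature review = 7
ES_Protocol design = 0; EF_Protocol design = 10
ES_IRB approval = 0; EF_IRB approval = 3
ES_Recruitment = 0; EF_Recruitment = 4
ES_Instrument calibration = 3; EF_Instrument calibration = 3+4 = 7
ES_Pilot data = 7; EF_Pilot data = 7+6 = 13
ES_Data collection = max(EF_Literature review=7, EF_Protocol design=10) = 10; EF_Data collection = 10+3 = 13
ES_Data cleaning = max(EF_Protocol design=10, EF_IRB approval=3) = 10; EF_Data cleaning = 10+5 = 15
ES_Analysis = max(EF_IRB approval=3, EF_Recruitment=4) = 4; EF_Analysis = 4+10 = 14
ES_Draft manuscript = max(EF_Recruitment=4, EF_Instrument calibration=7, EF_Pilot data=13, EF_Data collection=13, EF_Data cleaning=15, EF_Analysis=14) = 15; EF_Draft manuscript = 15+12 = 27
Expected project duration μ = 27 days. Critical path: Protocol design → Data cleaning → Draft manuscript.

Variance along critical path = 2.778 + 5.444 + 1.778 = 10.000; σ = √10.000 = 3.162 days.
Z = (30 − 27) / 3.162 = 0.949
P(T ≤ 30) = Φ(0.949) ≈ 0.829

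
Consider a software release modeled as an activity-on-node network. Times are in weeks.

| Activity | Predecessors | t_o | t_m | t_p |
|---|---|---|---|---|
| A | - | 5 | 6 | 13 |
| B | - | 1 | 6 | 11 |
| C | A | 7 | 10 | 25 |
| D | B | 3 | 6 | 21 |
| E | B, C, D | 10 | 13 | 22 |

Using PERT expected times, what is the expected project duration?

te_A = (5 + 4·6 + 13)/6 = 42/6 = 7
te_B = (1 + 4·6 + 11)/6 = 36/6 = 6
te_C = (7 + 4·10 + 25)/6 = 72/6 = 12
te_D = (3 + 4·6 + 21)/6 = 48/6 = 8
te_E = (10 + 4·13 + 22)/6 = 84/6 = 14

Forward pass:
ES_A = 0; EF_A = 7
ES_B = 0; EF_B = 6
ES_C = 7; EF_C = 7+12 = 19
ES_D = 6; EF_D = 6+8 = 14
ES_E = max(EF_B=6, EF_C=19, EF_D=14) = 19; EF_E = 19+14 = 33
Expected project duration μ = 33 weeks. Critical path: A → C → E.

33 weeks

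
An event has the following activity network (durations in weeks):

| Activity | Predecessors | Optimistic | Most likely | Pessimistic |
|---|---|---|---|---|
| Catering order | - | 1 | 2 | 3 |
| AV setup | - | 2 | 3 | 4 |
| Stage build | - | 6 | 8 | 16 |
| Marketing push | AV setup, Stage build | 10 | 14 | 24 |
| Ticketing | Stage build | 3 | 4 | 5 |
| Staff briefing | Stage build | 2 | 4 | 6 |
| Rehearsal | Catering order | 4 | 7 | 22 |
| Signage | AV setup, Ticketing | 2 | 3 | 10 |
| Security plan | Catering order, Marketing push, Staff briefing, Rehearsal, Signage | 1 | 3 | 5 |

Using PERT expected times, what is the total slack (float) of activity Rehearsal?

13 weeks

te_Catering order = (1 + 4·2 + 3)/6 = 12/6 = 2
te_AV setup = (2 + 4·3 + 4)/6 = 18/6 = 3
te_Stage build = (6 + 4·8 + 16)/6 = 54/6 = 9
te_Marketing push = (10 + 4·14 + 24)/6 = 90/6 = 15
te_Ticketing = (3 + 4·4 + 5)/6 = 24/6 = 4
te_Staff briefing = (2 + 4·4 + 6)/6 = 24/6 = 4
te_Rehearsal = (4 + 4·7 + 22)/6 = 54/6 = 9
te_Signage = (2 + 4·3 + 10)/6 = 24/6 = 4
te_Security plan = (1 + 4·3 + 5)/6 = 18/6 = 3

Forward pass:
ES_Catering order = 0; EF_Catering order = 2
ES_AV setup = 0; EF_AV setup = 3
ES_Stage build = 0; EF_Stage build = 9
ES_Marketing push = max(EF_AV setup=3, EF_Stage build=9) = 9; EF_Marketing push = 9+15 = 24
ES_Ticketing = 9; EF_Ticketing = 9+4 = 13
ES_Staff briefing = 9; EF_Staff briefing = 9+4 = 13
ES_Rehearsal = 2; EF_Rehearsal = 2+9 = 11
ES_Signage = max(EF_AV setup=3, EF_Ticketing=13) = 13; EF_Signage = 13+4 = 17
ES_Security plan = max(EF_Catering order=2, EF_Marketing push=24, EF_Staff briefing=13, EF_Rehearsal=11, EF_Signage=17) = 24; EF_Security plan = 24+3 = 27
Expected project duration μ = 27 weeks. Critical path: Stage build → Marketing push → Security plan.

Backward pass:
LF_Security plan = 27; LS_Security plan = 27−3 = 24
LF_Signage = LS_Security plan = 24; LS_Signage = 24−4 = 20
LF_Rehearsal = LS_Security plan = 24; LS_Rehearsal = 24−9 = 15
LF_Staff briefing = LS_Security plan = 24; LS_Staff briefing = 24−4 = 20
LF_Ticketing = LS_Signage = 20; LS_Ticketing = 20−4 = 16
LF_Marketing push = LS_Security plan = 24; LS_Marketing push = 24−15 = 9
LF_Stage build = min(LS_Marketing push=9, LS_Ticketing=16, LS_Staff briefing=20) = 9; LS_Stage build = 9−9 = 0
LF_AV setup = min(LS_Marketing push=9, LS_Signage=20) = 9; LS_AV setup = 9−3 = 6
LF_Catering order = min(LS_Rehearsal=15, LS_Security plan=24) = 15; LS_Catering order = 15−2 = 13
Slack_Rehearsal = LS_Rehearsal − ES_Rehearsal = 15 − 2 = 13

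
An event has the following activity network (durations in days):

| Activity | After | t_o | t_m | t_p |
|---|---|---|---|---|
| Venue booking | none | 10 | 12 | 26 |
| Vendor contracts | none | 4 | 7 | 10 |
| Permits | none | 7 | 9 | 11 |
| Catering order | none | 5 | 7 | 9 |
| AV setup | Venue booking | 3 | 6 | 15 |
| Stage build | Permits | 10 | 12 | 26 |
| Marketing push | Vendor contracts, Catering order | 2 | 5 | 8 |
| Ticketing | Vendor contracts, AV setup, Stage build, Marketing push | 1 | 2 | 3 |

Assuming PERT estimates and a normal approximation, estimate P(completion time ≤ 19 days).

0.015

te_Venue booking = (10 + 4·12 + 26)/6 = 84/6 = 14; σ²_Venue booking = ((26−10)/6)² = 7.111
te_Vendor contracts = (4 + 4·7 + 10)/6 = 42/6 = 7; σ²_Vendor contracts = ((10−4)/6)² = 1.000
te_Permits = (7 + 4·9 + 11)/6 = 54/6 = 9; σ²_Permits = ((11−7)/6)² = 0.444
te_Catering order = (5 + 4·7 + 9)/6 = 42/6 = 7; σ²_Catering order = ((9−5)/6)² = 0.444
te_AV setup = (3 + 4·6 + 15)/6 = 42/6 = 7; σ²_AV setup = ((15−3)/6)² = 4.000
te_Stage build = (10 + 4·12 + 26)/6 = 84/6 = 14; σ²_Stage build = ((26−10)/6)² = 7.111
te_Marketing push = (2 + 4·5 + 8)/6 = 30/6 = 5; σ²_Marketing push = ((8−2)/6)² = 1.000
te_Ticketing = (1 + 4·2 + 3)/6 = 12/6 = 2; σ²_Ticketing = ((3−1)/6)² = 0.111

Forward pass:
ES_Venue booking = 0; EF_Venue booking = 14
ES_Vendor contracts = 0; EF_Vendor contracts = 7
ES_Permits = 0; EF_Permits = 9
ES_Catering order = 0; EF_Catering order = 7
ES_AV setup = 14; EF_AV setup = 14+7 = 21
ES_Stage build = 9; EF_Stage build = 9+14 = 23
ES_Marketing push = max(EF_Vendor contracts=7, EF_Catering order=7) = 7; EF_Marketing push = 7+5 = 12
ES_Ticketing = max(EF_Vendor contracts=7, EF_AV setup=21, EF_Stage build=23, EF_Marketing push=12) = 23; EF_Ticketing = 23+2 = 25
Expected project duration μ = 25 days. Critical path: Permits → Stage build → Ticketing.

Variance along critical path = 0.444 + 7.111 + 0.111 = 7.667; σ = √7.667 = 2.769 days.
Z = (19 − 25) / 2.769 = -2.167
P(T ≤ 19) = Φ(-2.167) ≈ 0.015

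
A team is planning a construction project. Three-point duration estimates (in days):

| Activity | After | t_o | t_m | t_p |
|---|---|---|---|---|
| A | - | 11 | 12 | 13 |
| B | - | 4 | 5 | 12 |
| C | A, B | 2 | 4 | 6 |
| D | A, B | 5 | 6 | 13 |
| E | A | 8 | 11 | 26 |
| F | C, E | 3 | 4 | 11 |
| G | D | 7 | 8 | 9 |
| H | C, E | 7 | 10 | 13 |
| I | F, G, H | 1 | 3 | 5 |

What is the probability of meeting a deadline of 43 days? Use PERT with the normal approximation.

te_A = (11 + 4·12 + 13)/6 = 72/6 = 12; σ²_A = ((13−11)/6)² = 0.111
te_B = (4 + 4·5 + 12)/6 = 36/6 = 6; σ²_B = ((12−4)/6)² = 1.778
te_C = (2 + 4·4 + 6)/6 = 24/6 = 4; σ²_C = ((6−2)/6)² = 0.444
te_D = (5 + 4·6 + 13)/6 = 42/6 = 7; σ²_D = ((13−5)/6)² = 1.778
te_E = (8 + 4·11 + 26)/6 = 78/6 = 13; σ²_E = ((26−8)/6)² = 9.000
te_F = (3 + 4·4 + 11)/6 = 30/6 = 5; σ²_F = ((11−3)/6)² = 1.778
te_G = (7 + 4·8 + 9)/6 = 48/6 = 8; σ²_G = ((9−7)/6)² = 0.111
te_H = (7 + 4·10 + 13)/6 = 60/6 = 10; σ²_H = ((13−7)/6)² = 1.000
te_I = (1 + 4·3 + 5)/6 = 18/6 = 3; σ²_I = ((5−1)/6)² = 0.444

Forward pass:
ES_A = 0; EF_A = 12
ES_B = 0; EF_B = 6
ES_C = max(EF_A=12, EF_B=6) = 12; EF_C = 12+4 = 16
ES_D = max(EF_A=12, EF_B=6) = 12; EF_D = 12+7 = 19
ES_E = 12; EF_E = 12+13 = 25
ES_F = max(EF_C=16, EF_E=25) = 25; EF_F = 25+5 = 30
ES_G = 19; EF_G = 19+8 = 27
ES_H = max(EF_C=16, EF_E=25) = 25; EF_H = 25+10 = 35
ES_I = max(EF_F=30, EF_G=27, EF_H=35) = 35; EF_I = 35+3 = 38
Expected project duration μ = 38 days. Critical path: A → E → H → I.

Variance along critical path = 0.111 + 9.000 + 1.000 + 0.444 = 10.556; σ = √10.556 = 3.249 days.
Z = (43 − 38) / 3.249 = 1.539
P(T ≤ 43) = Φ(1.539) ≈ 0.938

0.938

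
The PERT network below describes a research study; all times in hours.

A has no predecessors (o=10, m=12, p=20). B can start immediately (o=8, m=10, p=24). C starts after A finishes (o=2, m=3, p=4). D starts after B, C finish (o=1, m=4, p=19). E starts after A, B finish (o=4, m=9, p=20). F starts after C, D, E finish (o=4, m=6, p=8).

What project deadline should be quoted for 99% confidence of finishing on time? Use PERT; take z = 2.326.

36.5 hours

te_A = (10 + 4·12 + 20)/6 = 78/6 = 13; σ²_A = ((20−10)/6)² = 2.778
te_B = (8 + 4·10 + 24)/6 = 72/6 = 12; σ²_B = ((24−8)/6)² = 7.111
te_C = (2 + 4·3 + 4)/6 = 18/6 = 3; σ²_C = ((4−2)/6)² = 0.111
te_D = (1 + 4·4 + 19)/6 = 36/6 = 6; σ²_D = ((19−1)/6)² = 9.000
te_E = (4 + 4·9 + 20)/6 = 60/6 = 10; σ²_E = ((20−4)/6)² = 7.111
te_F = (4 + 4·6 + 8)/6 = 36/6 = 6; σ²_F = ((8−4)/6)² = 0.444

Forward pass:
ES_A = 0; EF_A = 13
ES_B = 0; EF_B = 12
ES_C = 13; EF_C = 13+3 = 16
ES_D = max(EF_B=12, EF_C=16) = 16; EF_D = 16+6 = 22
ES_E = max(EF_A=13, EF_B=12) = 13; EF_E = 13+10 = 23
ES_F = max(EF_C=16, EF_D=22, EF_E=23) = 23; EF_F = 23+6 = 29
Expected project duration μ = 29 hours. Critical path: A → E → F.

Variance along critical path = 2.778 + 7.111 + 0.444 = 10.333; σ = 3.215 hours.
D = μ + z·σ = 29 + 2.326·3.215 = 36.5 hours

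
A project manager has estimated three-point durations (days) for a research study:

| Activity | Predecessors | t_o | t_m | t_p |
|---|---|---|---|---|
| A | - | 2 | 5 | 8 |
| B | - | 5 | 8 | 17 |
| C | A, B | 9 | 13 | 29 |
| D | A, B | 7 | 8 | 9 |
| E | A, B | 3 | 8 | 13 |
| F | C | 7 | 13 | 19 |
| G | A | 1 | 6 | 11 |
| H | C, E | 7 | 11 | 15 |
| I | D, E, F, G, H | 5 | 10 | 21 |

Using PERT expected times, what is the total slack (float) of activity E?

te_A = (2 + 4·5 + 8)/6 = 30/6 = 5
te_B = (5 + 4·8 + 17)/6 = 54/6 = 9
te_C = (9 + 4·13 + 29)/6 = 90/6 = 15
te_D = (7 + 4·8 + 9)/6 = 48/6 = 8
te_E = (3 + 4·8 + 13)/6 = 48/6 = 8
te_F = (7 + 4·13 + 19)/6 = 78/6 = 13
te_G = (1 + 4·6 + 11)/6 = 36/6 = 6
te_H = (7 + 4·11 + 15)/6 = 66/6 = 11
te_I = (5 + 4·10 + 21)/6 = 66/6 = 11

Forward pass:
ES_A = 0; EF_A = 5
ES_B = 0; EF_B = 9
ES_C = max(EF_A=5, EF_B=9) = 9; EF_C = 9+15 = 24
ES_D = max(EF_A=5, EF_B=9) = 9; EF_D = 9+8 = 17
ES_E = max(EF_A=5, EF_B=9) = 9; EF_E = 9+8 = 17
ES_F = 24; EF_F = 24+13 = 37
ES_G = 5; EF_G = 5+6 = 11
ES_H = max(EF_C=24, EF_E=17) = 24; EF_H = 24+11 = 35
ES_I = max(EF_D=17, EF_E=17, EF_F=37, EF_G=11, EF_H=35) = 37; EF_I = 37+11 = 48
Expected project duration μ = 48 days. Critical path: B → C → F → I.

Backward pass:
LF_I = 48; LS_I = 48−11 = 37
LF_H = LS_I = 37; LS_H = 37−11 = 26
LF_G = LS_I = 37; LS_G = 37−6 = 31
LF_F = LS_I = 37; LS_F = 37−13 = 24
LF_E = min(LS_H=26, LS_I=37) = 26; LS_E = 26−8 = 18
LF_D = LS_I = 37; LS_D = 37−8 = 29
LF_C = min(LS_F=24, LS_H=26) = 24; LS_C = 24−15 = 9
LF_B = min(LS_C=9, LS_D=29, LS_E=18) = 9; LS_B = 9−9 = 0
LF_A = min(LS_C=9, LS_D=29, LS_E=18, LS_G=31) = 9; LS_A = 9−5 = 4
Slack_E = LS_E − ES_E = 18 − 9 = 9

9 days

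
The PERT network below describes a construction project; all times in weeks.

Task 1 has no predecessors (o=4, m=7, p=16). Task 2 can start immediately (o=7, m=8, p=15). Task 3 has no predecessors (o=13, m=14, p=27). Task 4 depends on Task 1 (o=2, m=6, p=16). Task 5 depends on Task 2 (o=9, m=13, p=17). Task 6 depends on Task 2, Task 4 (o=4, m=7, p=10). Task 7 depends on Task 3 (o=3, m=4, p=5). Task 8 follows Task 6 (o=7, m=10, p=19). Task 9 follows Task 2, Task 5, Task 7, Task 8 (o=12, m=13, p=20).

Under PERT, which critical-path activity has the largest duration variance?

te_Task 1 = (4 + 4·7 + 16)/6 = 48/6 = 8; σ²_Task 1 = ((16−4)/6)² = 4.000
te_Task 2 = (7 + 4·8 + 15)/6 = 54/6 = 9; σ²_Task 2 = ((15−7)/6)² = 1.778
te_Task 3 = (13 + 4·14 + 27)/6 = 96/6 = 16; σ²_Task 3 = ((27−13)/6)² = 5.444
te_Task 4 = (2 + 4·6 + 16)/6 = 42/6 = 7; σ²_Task 4 = ((16−2)/6)² = 5.444
te_Task 5 = (9 + 4·13 + 17)/6 = 78/6 = 13; σ²_Task 5 = ((17−9)/6)² = 1.778
te_Task 6 = (4 + 4·7 + 10)/6 = 42/6 = 7; σ²_Task 6 = ((10−4)/6)² = 1.000
te_Task 7 = (3 + 4·4 + 5)/6 = 24/6 = 4; σ²_Task 7 = ((5−3)/6)² = 0.111
te_Task 8 = (7 + 4·10 + 19)/6 = 66/6 = 11; σ²_Task 8 = ((19−7)/6)² = 4.000
te_Task 9 = (12 + 4·13 + 20)/6 = 84/6 = 14; σ²_Task 9 = ((20−12)/6)² = 1.778

Forward pass:
ES_Task 1 = 0; EF_Task 1 = 8
ES_Task 2 = 0; EF_Task 2 = 9
ES_Task 3 = 0; EF_Task 3 = 16
ES_Task 4 = 8; EF_Task 4 = 8+7 = 15
ES_Task 5 = 9; EF_Task 5 = 9+13 = 22
ES_Task 6 = max(EF_Task 2=9, EF_Task 4=15) = 15; EF_Task 6 = 15+7 = 22
ES_Task 7 = 16; EF_Task 7 = 16+4 = 20
ES_Task 8 = 22; EF_Task 8 = 22+11 = 33
ES_Task 9 = max(EF_Task 2=9, EF_Task 5=22, EF_Task 7=20, EF_Task 8=33) = 33; EF_Task 9 = 33+14 = 47
Expected project duration μ = 47 weeks. Critical path: Task 1 → Task 4 → Task 6 → Task 8 → Task 9.

Variances on critical path: σ²_Task 1=4.000, σ²_Task 4=5.444, σ²_Task 6=1.000, σ²_Task 8=4.000, σ²_Task 9=1.778.
Largest is σ²_Task 4 = 5.444.

Task 4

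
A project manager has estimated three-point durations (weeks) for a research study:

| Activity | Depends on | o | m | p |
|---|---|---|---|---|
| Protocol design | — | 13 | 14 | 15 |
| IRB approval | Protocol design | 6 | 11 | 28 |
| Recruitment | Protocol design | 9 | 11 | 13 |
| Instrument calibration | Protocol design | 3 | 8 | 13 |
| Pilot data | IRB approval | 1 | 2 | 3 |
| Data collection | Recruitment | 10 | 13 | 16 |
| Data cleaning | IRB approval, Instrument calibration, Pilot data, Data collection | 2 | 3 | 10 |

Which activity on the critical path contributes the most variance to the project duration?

Data cleaning

te_Protocol design = (13 + 4·14 + 15)/6 = 84/6 = 14; σ²_Protocol design = ((15−13)/6)² = 0.111
te_IRB approval = (6 + 4·11 + 28)/6 = 78/6 = 13; σ²_IRB approval = ((28−6)/6)² = 13.444
te_Recruitment = (9 + 4·11 + 13)/6 = 66/6 = 11; σ²_Recruitment = ((13−9)/6)² = 0.444
te_Instrument calibration = (3 + 4·8 + 13)/6 = 48/6 = 8; σ²_Instrument calibration = ((13−3)/6)² = 2.778
te_Pilot data = (1 + 4·2 + 3)/6 = 12/6 = 2; σ²_Pilot data = ((3−1)/6)² = 0.111
te_Data collection = (10 + 4·13 + 16)/6 = 78/6 = 13; σ²_Data collection = ((16−10)/6)² = 1.000
te_Data cleaning = (2 + 4·3 + 10)/6 = 24/6 = 4; σ²_Data cleaning = ((10−2)/6)² = 1.778

Forward pass:
ES_Protocol design = 0; EF_Protocol design = 14
ES_IRB approval = 14; EF_IRB approval = 14+13 = 27
ES_Recruitment = 14; EF_Recruitment = 14+11 = 25
ES_Instrument calibration = 14; EF_Instrument calibration = 14+8 = 22
ES_Pilot data = 27; EF_Pilot data = 27+2 = 29
ES_Data collection = 25; EF_Data collection = 25+13 = 38
ES_Data cleaning = max(EF_IRB approval=27, EF_Instrument calibration=22, EF_Pilot data=29, EF_Data collection=38) = 38; EF_Data cleaning = 38+4 = 42
Expected project duration μ = 42 weeks. Critical path: Protocol design → Recruitment → Data collection → Data cleaning.

Variances on critical path: σ²_Protocol design=0.111, σ²_Recruitment=0.444, σ²_Data collection=1.000, σ²_Data cleaning=1.778.
Largest is σ²_Data cleaning = 1.778.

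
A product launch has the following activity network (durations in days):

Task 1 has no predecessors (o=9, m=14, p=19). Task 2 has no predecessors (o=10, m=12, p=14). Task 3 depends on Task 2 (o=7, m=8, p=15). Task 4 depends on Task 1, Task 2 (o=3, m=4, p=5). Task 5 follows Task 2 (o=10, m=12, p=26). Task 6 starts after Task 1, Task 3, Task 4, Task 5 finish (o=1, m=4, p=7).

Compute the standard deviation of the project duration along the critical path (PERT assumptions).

te_Task 1 = (9 + 4·14 + 19)/6 = 84/6 = 14; σ²_Task 1 = ((19−9)/6)² = 2.778
te_Task 2 = (10 + 4·12 + 14)/6 = 72/6 = 12; σ²_Task 2 = ((14−10)/6)² = 0.444
te_Task 3 = (7 + 4·8 + 15)/6 = 54/6 = 9; σ²_Task 3 = ((15−7)/6)² = 1.778
te_Task 4 = (3 + 4·4 + 5)/6 = 24/6 = 4; σ²_Task 4 = ((5−3)/6)² = 0.111
te_Task 5 = (10 + 4·12 + 26)/6 = 84/6 = 14; σ²_Task 5 = ((26−10)/6)² = 7.111
te_Task 6 = (1 + 4·4 + 7)/6 = 24/6 = 4; σ²_Task 6 = ((7−1)/6)² = 1.000

Forward pass:
ES_Task 1 = 0; EF_Task 1 = 14
ES_Task 2 = 0; EF_Task 2 = 12
ES_Task 3 = 12; EF_Task 3 = 12+9 = 21
ES_Task 4 = max(EF_Task 1=14, EF_Task 2=12) = 14; EF_Task 4 = 14+4 = 18
ES_Task 5 = 12; EF_Task 5 = 12+14 = 26
ES_Task 6 = max(EF_Task 1=14, EF_Task 3=21, EF_Task 4=18, EF_Task 5=26) = 26; EF_Task 6 = 26+4 = 30
Expected project duration μ = 30 days. Critical path: Task 2 → Task 5 → Task 6.

Variance along critical path = 0.444 + 7.111 + 1.000 = 8.556
σ = √8.556 = 2.925 days

2.92 days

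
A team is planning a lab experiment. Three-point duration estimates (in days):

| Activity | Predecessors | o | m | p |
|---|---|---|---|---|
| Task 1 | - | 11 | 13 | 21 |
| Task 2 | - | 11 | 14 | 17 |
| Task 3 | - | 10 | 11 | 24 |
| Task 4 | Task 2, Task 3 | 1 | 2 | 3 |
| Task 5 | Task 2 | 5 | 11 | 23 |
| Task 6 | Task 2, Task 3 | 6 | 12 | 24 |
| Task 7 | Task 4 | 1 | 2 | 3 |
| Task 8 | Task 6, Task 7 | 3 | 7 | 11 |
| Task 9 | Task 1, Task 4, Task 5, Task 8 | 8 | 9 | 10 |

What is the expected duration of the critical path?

43 days

te_Task 1 = (11 + 4·13 + 21)/6 = 84/6 = 14
te_Task 2 = (11 + 4·14 + 17)/6 = 84/6 = 14
te_Task 3 = (10 + 4·11 + 24)/6 = 78/6 = 13
te_Task 4 = (1 + 4·2 + 3)/6 = 12/6 = 2
te_Task 5 = (5 + 4·11 + 23)/6 = 72/6 = 12
te_Task 6 = (6 + 4·12 + 24)/6 = 78/6 = 13
te_Task 7 = (1 + 4·2 + 3)/6 = 12/6 = 2
te_Task 8 = (3 + 4·7 + 11)/6 = 42/6 = 7
te_Task 9 = (8 + 4·9 + 10)/6 = 54/6 = 9

Forward pass:
ES_Task 1 = 0; EF_Task 1 = 14
ES_Task 2 = 0; EF_Task 2 = 14
ES_Task 3 = 0; EF_Task 3 = 13
ES_Task 4 = max(EF_Task 2=14, EF_Task 3=13) = 14; EF_Task 4 = 14+2 = 16
ES_Task 5 = 14; EF_Task 5 = 14+12 = 26
ES_Task 6 = max(EF_Task 2=14, EF_Task 3=13) = 14; EF_Task 6 = 14+13 = 27
ES_Task 7 = 16; EF_Task 7 = 16+2 = 18
ES_Task 8 = max(EF_Task 6=27, EF_Task 7=18) = 27; EF_Task 8 = 27+7 = 34
ES_Task 9 = max(EF_Task 1=14, EF_Task 4=16, EF_Task 5=26, EF_Task 8=34) = 34; EF_Task 9 = 34+9 = 43
Expected project duration μ = 43 days. Critical path: Task 2 → Task 6 → Task 8 → Task 9.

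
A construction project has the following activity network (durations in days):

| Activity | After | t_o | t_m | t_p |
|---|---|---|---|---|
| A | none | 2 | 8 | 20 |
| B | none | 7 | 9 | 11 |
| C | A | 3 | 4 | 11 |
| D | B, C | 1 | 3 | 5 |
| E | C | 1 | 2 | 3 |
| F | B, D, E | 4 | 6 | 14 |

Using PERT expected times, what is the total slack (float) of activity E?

1 days

te_A = (2 + 4·8 + 20)/6 = 54/6 = 9
te_B = (7 + 4·9 + 11)/6 = 54/6 = 9
te_C = (3 + 4·4 + 11)/6 = 30/6 = 5
te_D = (1 + 4·3 + 5)/6 = 18/6 = 3
te_E = (1 + 4·2 + 3)/6 = 12/6 = 2
te_F = (4 + 4·6 + 14)/6 = 42/6 = 7

Forward pass:
ES_A = 0; EF_A = 9
ES_B = 0; EF_B = 9
ES_C = 9; EF_C = 9+5 = 14
ES_D = max(EF_B=9, EF_C=14) = 14; EF_D = 14+3 = 17
ES_E = 14; EF_E = 14+2 = 16
ES_F = max(EF_B=9, EF_D=17, EF_E=16) = 17; EF_F = 17+7 = 24
Expected project duration μ = 24 days. Critical path: A → C → D → F.

Backward pass:
LF_F = 24; LS_F = 24−7 = 17
LF_E = LS_F = 17; LS_E = 17−2 = 15
LF_D = LS_F = 17; LS_D = 17−3 = 14
LF_C = min(LS_D=14, LS_E=15) = 14; LS_C = 14−5 = 9
LF_B = min(LS_D=14, LS_F=17) = 14; LS_B = 14−9 = 5
LF_A = LS_C = 9; LS_A = 9−9 = 0
Slack_E = LS_E − ES_E = 15 − 14 = 1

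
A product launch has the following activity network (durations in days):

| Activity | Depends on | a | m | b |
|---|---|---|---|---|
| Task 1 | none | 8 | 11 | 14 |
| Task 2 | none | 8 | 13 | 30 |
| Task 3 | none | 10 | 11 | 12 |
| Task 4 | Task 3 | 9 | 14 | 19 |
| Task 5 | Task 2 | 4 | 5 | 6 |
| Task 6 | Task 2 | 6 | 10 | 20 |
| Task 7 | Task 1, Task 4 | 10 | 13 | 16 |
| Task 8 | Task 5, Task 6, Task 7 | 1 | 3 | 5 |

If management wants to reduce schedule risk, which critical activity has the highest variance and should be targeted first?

te_Task 1 = (8 + 4·11 + 14)/6 = 66/6 = 11; σ²_Task 1 = ((14−8)/6)² = 1.000
te_Task 2 = (8 + 4·13 + 30)/6 = 90/6 = 15; σ²_Task 2 = ((30−8)/6)² = 13.444
te_Task 3 = (10 + 4·11 + 12)/6 = 66/6 = 11; σ²_Task 3 = ((12−10)/6)² = 0.111
te_Task 4 = (9 + 4·14 + 19)/6 = 84/6 = 14; σ²_Task 4 = ((19−9)/6)² = 2.778
te_Task 5 = (4 + 4·5 + 6)/6 = 30/6 = 5; σ²_Task 5 = ((6−4)/6)² = 0.111
te_Task 6 = (6 + 4·10 + 20)/6 = 66/6 = 11; σ²_Task 6 = ((20−6)/6)² = 5.444
te_Task 7 = (10 + 4·13 + 16)/6 = 78/6 = 13; σ²_Task 7 = ((16−10)/6)² = 1.000
te_Task 8 = (1 + 4·3 + 5)/6 = 18/6 = 3; σ²_Task 8 = ((5−1)/6)² = 0.444

Forward pass:
ES_Task 1 = 0; EF_Task 1 = 11
ES_Task 2 = 0; EF_Task 2 = 15
ES_Task 3 = 0; EF_Task 3 = 11
ES_Task 4 = 11; EF_Task 4 = 11+14 = 25
ES_Task 5 = 15; EF_Task 5 = 15+5 = 20
ES_Task 6 = 15; EF_Task 6 = 15+11 = 26
ES_Task 7 = max(EF_Task 1=11, EF_Task 4=25) = 25; EF_Task 7 = 25+13 = 38
ES_Task 8 = max(EF_Task 5=20, EF_Task 6=26, EF_Task 7=38) = 38; EF_Task 8 = 38+3 = 41
Expected project duration μ = 41 days. Critical path: Task 3 → Task 4 → Task 7 → Task 8.

Variances on critical path: σ²_Task 3=0.111, σ²_Task 4=2.778, σ²_Task 7=1.000, σ²_Task 8=0.444.
Largest is σ²_Task 4 = 2.778.

Task 4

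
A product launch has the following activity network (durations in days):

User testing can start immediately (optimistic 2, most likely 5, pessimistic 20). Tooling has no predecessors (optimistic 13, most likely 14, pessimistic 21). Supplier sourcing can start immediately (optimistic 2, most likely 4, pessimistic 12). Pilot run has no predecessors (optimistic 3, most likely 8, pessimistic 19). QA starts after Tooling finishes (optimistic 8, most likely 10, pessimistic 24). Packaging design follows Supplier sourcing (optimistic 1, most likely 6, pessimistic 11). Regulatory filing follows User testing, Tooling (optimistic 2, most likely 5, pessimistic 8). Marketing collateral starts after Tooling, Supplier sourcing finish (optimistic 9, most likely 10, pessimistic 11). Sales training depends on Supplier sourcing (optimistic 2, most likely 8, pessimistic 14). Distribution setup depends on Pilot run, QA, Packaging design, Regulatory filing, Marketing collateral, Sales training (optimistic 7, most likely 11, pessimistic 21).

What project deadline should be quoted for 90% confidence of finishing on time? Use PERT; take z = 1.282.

43.9 days

te_User testing = (2 + 4·5 + 20)/6 = 42/6 = 7; σ²_User testing = ((20−2)/6)² = 9.000
te_Tooling = (13 + 4·14 + 21)/6 = 90/6 = 15; σ²_Tooling = ((21−13)/6)² = 1.778
te_Supplier sourcing = (2 + 4·4 + 12)/6 = 30/6 = 5; σ²_Supplier sourcing = ((12−2)/6)² = 2.778
te_Pilot run = (3 + 4·8 + 19)/6 = 54/6 = 9; σ²_Pilot run = ((19−3)/6)² = 7.111
te_QA = (8 + 4·10 + 24)/6 = 72/6 = 12; σ²_QA = ((24−8)/6)² = 7.111
te_Packaging design = (1 + 4·6 + 11)/6 = 36/6 = 6; σ²_Packaging design = ((11−1)/6)² = 2.778
te_Regulatory filing = (2 + 4·5 + 8)/6 = 30/6 = 5; σ²_Regulatory filing = ((8−2)/6)² = 1.000
te_Marketing collateral = (9 + 4·10 + 11)/6 = 60/6 = 10; σ²_Marketing collateral = ((11−9)/6)² = 0.111
te_Sales training = (2 + 4·8 + 14)/6 = 48/6 = 8; σ²_Sales training = ((14−2)/6)² = 4.000
te_Distribution setup = (7 + 4·11 + 21)/6 = 72/6 = 12; σ²_Distribution setup = ((21−7)/6)² = 5.444

Forward pass:
ES_User testing = 0; EF_User testing = 7
ES_Tooling = 0; EF_Tooling = 15
ES_Supplier sourcing = 0; EF_Supplier sourcing = 5
ES_Pilot run = 0; EF_Pilot run = 9
ES_QA = 15; EF_QA = 15+12 = 27
ES_Packaging design = 5; EF_Packaging design = 5+6 = 11
ES_Regulatory filing = max(EF_User testing=7, EF_Tooling=15) = 15; EF_Regulatory filing = 15+5 = 20
ES_Marketing collateral = max(EF_Tooling=15, EF_Supplier sourcing=5) = 15; EF_Marketing collateral = 15+10 = 25
ES_Sales training = 5; EF_Sales training = 5+8 = 13
ES_Distribution setup = max(EF_Pilot run=9, EF_QA=27, EF_Packaging design=11, EF_Regulatory filing=20, EF_Marketing collateral=25, EF_Sales training=13) = 27; EF_Distribution setup = 27+12 = 39
Expected project duration μ = 39 days. Critical path: Tooling → QA → Distribution setup.

Variance along critical path = 1.778 + 7.111 + 5.444 = 14.333; σ = 3.786 days.
D = μ + z·σ = 39 + 1.282·3.786 = 43.9 days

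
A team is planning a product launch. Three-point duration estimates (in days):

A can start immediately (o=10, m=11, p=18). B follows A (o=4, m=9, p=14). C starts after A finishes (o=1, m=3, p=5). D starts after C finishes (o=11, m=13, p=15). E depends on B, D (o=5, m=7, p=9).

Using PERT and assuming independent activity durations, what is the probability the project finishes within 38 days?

te_A = (10 + 4·11 + 18)/6 = 72/6 = 12; σ²_A = ((18−10)/6)² = 1.778
te_B = (4 + 4·9 + 14)/6 = 54/6 = 9; σ²_B = ((14−4)/6)² = 2.778
te_C = (1 + 4·3 + 5)/6 = 18/6 = 3; σ²_C = ((5−1)/6)² = 0.444
te_D = (11 + 4·13 + 15)/6 = 78/6 = 13; σ²_D = ((15−11)/6)² = 0.444
te_E = (5 + 4·7 + 9)/6 = 42/6 = 7; σ²_E = ((9−5)/6)² = 0.444

Forward pass:
ES_A = 0; EF_A = 12
ES_B = 12; EF_B = 12+9 = 21
ES_C = 12; EF_C = 12+3 = 15
ES_D = 15; EF_D = 15+13 = 28
ES_E = max(EF_B=21, EF_D=28) = 28; EF_E = 28+7 = 35
Expected project duration μ = 35 days. Critical path: A → C → D → E.

Variance along critical path = 1.778 + 0.444 + 0.444 + 0.444 = 3.111; σ = √3.111 = 1.764 days.
Z = (38 − 35) / 1.764 = 1.701
P(T ≤ 38) = Φ(1.701) ≈ 0.956

0.956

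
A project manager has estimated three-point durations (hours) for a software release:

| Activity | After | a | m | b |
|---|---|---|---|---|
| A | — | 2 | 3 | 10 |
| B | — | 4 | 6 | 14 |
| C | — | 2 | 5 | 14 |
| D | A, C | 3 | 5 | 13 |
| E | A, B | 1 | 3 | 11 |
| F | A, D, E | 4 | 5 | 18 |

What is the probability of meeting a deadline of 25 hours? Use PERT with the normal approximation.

te_A = (2 + 4·3 + 10)/6 = 24/6 = 4; σ²_A = ((10−2)/6)² = 1.778
te_B = (4 + 4·6 + 14)/6 = 42/6 = 7; σ²_B = ((14−4)/6)² = 2.778
te_C = (2 + 4·5 + 14)/6 = 36/6 = 6; σ²_C = ((14−2)/6)² = 4.000
te_D = (3 + 4·5 + 13)/6 = 36/6 = 6; σ²_D = ((13−3)/6)² = 2.778
te_E = (1 + 4·3 + 11)/6 = 24/6 = 4; σ²_E = ((11−1)/6)² = 2.778
te_F = (4 + 4·5 + 18)/6 = 42/6 = 7; σ²_F = ((18−4)/6)² = 5.444

Forward pass:
ES_A = 0; EF_A = 4
ES_B = 0; EF_B = 7
ES_C = 0; EF_C = 6
ES_D = max(EF_A=4, EF_C=6) = 6; EF_D = 6+6 = 12
ES_E = max(EF_A=4, EF_B=7) = 7; EF_E = 7+4 = 11
ES_F = max(EF_A=4, EF_D=12, EF_E=11) = 12; EF_F = 12+7 = 19
Expected project duration μ = 19 hours. Critical path: C → D → F.

Variance along critical path = 4.000 + 2.778 + 5.444 = 12.222; σ = √12.222 = 3.496 hours.
Z = (25 − 19) / 3.496 = 1.716
P(T ≤ 25) = Φ(1.716) ≈ 0.957

0.957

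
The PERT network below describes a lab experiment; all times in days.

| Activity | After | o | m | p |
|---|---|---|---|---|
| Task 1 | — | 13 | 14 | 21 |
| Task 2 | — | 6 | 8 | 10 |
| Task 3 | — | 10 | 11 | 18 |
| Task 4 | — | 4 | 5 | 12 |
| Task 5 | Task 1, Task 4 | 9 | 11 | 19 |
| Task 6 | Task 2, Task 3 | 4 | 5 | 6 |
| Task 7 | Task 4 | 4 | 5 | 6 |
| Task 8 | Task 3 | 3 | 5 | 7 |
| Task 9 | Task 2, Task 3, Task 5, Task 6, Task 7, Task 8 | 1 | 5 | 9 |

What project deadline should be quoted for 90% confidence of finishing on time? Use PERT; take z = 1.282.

te_Task 1 = (13 + 4·14 + 21)/6 = 90/6 = 15; σ²_Task 1 = ((21−13)/6)² = 1.778
te_Task 2 = (6 + 4·8 + 10)/6 = 48/6 = 8; σ²_Task 2 = ((10−6)/6)² = 0.444
te_Task 3 = (10 + 4·11 + 18)/6 = 72/6 = 12; σ²_Task 3 = ((18−10)/6)² = 1.778
te_Task 4 = (4 + 4·5 + 12)/6 = 36/6 = 6; σ²_Task 4 = ((12−4)/6)² = 1.778
te_Task 5 = (9 + 4·11 + 19)/6 = 72/6 = 12; σ²_Task 5 = ((19−9)/6)² = 2.778
te_Task 6 = (4 + 4·5 + 6)/6 = 30/6 = 5; σ²_Task 6 = ((6−4)/6)² = 0.111
te_Task 7 = (4 + 4·5 + 6)/6 = 30/6 = 5; σ²_Task 7 = ((6−4)/6)² = 0.111
te_Task 8 = (3 + 4·5 + 7)/6 = 30/6 = 5; σ²_Task 8 = ((7−3)/6)² = 0.444
te_Task 9 = (1 + 4·5 + 9)/6 = 30/6 = 5; σ²_Task 9 = ((9−1)/6)² = 1.778

Forward pass:
ES_Task 1 = 0; EF_Task 1 = 15
ES_Task 2 = 0; EF_Task 2 = 8
ES_Task 3 = 0; EF_Task 3 = 12
ES_Task 4 = 0; EF_Task 4 = 6
ES_Task 5 = max(EF_Task 1=15, EF_Task 4=6) = 15; EF_Task 5 = 15+12 = 27
ES_Task 6 = max(EF_Task 2=8, EF_Task 3=12) = 12; EF_Task 6 = 12+5 = 17
ES_Task 7 = 6; EF_Task 7 = 6+5 = 11
ES_Task 8 = 12; EF_Task 8 = 12+5 = 17
ES_Task 9 = max(EF_Task 2=8, EF_Task 3=12, EF_Task 5=27, EF_Task 6=17, EF_Task 7=11, EF_Task 8=17) = 27; EF_Task 9 = 27+5 = 32
Expected project duration μ = 32 days. Critical path: Task 1 → Task 5 → Task 9.

Variance along critical path = 1.778 + 2.778 + 1.778 = 6.333; σ = 2.517 days.
D = μ + z·σ = 32 + 1.282·2.517 = 35.2 days

35.2 days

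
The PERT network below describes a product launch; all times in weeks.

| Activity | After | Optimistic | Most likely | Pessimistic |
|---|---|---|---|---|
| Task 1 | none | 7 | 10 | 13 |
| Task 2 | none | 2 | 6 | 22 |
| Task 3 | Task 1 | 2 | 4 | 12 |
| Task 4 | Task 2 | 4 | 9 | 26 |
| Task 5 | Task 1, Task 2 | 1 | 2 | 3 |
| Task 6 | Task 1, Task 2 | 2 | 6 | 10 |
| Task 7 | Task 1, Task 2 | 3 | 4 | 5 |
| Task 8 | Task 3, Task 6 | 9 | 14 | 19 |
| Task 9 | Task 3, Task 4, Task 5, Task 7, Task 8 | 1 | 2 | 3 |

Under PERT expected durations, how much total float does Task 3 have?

1 weeks

te_Task 1 = (7 + 4·10 + 13)/6 = 60/6 = 10
te_Task 2 = (2 + 4·6 + 22)/6 = 48/6 = 8
te_Task 3 = (2 + 4·4 + 12)/6 = 30/6 = 5
te_Task 4 = (4 + 4·9 + 26)/6 = 66/6 = 11
te_Task 5 = (1 + 4·2 + 3)/6 = 12/6 = 2
te_Task 6 = (2 + 4·6 + 10)/6 = 36/6 = 6
te_Task 7 = (3 + 4·4 + 5)/6 = 24/6 = 4
te_Task 8 = (9 + 4·14 + 19)/6 = 84/6 = 14
te_Task 9 = (1 + 4·2 + 3)/6 = 12/6 = 2

Forward pass:
ES_Task 1 = 0; EF_Task 1 = 10
ES_Task 2 = 0; EF_Task 2 = 8
ES_Task 3 = 10; EF_Task 3 = 10+5 = 15
ES_Task 4 = 8; EF_Task 4 = 8+11 = 19
ES_Task 5 = max(EF_Task 1=10, EF_Task 2=8) = 10; EF_Task 5 = 10+2 = 12
ES_Task 6 = max(EF_Task 1=10, EF_Task 2=8) = 10; EF_Task 6 = 10+6 = 16
ES_Task 7 = max(EF_Task 1=10, EF_Task 2=8) = 10; EF_Task 7 = 10+4 = 14
ES_Task 8 = max(EF_Task 3=15, EF_Task 6=16) = 16; EF_Task 8 = 16+14 = 30
ES_Task 9 = max(EF_Task 3=15, EF_Task 4=19, EF_Task 5=12, EF_Task 7=14, EF_Task 8=30) = 30; EF_Task 9 = 30+2 = 32
Expected project duration μ = 32 weeks. Critical path: Task 1 → Task 6 → Task 8 → Task 9.

Backward pass:
LF_Task 9 = 32; LS_Task 9 = 32−2 = 30
LF_Task 8 = LS_Task 9 = 30; LS_Task 8 = 30−14 = 16
LF_Task 7 = LS_Task 9 = 30; LS_Task 7 = 30−4 = 26
LF_Task 6 = LS_Task 8 = 16; LS_Task 6 = 16−6 = 10
LF_Task 5 = LS_Task 9 = 30; LS_Task 5 = 30−2 = 28
LF_Task 4 = LS_Task 9 = 30; LS_Task 4 = 30−11 = 19
LF_Task 3 = min(LS_Task 8=16, LS_Task 9=30) = 16; LS_Task 3 = 16−5 = 11
LF_Task 2 = min(LS_Task 4=19, LS_Task 5=28, LS_Task 6=10, LS_Task 7=26) = 10; LS_Task 2 = 10−8 = 2
LF_Task 1 = min(LS_Task 3=11, LS_Task 5=28, LS_Task 6=10, LS_Task 7=26) = 10; LS_Task 1 = 10−10 = 0
Slack_Task 3 = LS_Task 3 − ES_Task 3 = 11 − 10 = 1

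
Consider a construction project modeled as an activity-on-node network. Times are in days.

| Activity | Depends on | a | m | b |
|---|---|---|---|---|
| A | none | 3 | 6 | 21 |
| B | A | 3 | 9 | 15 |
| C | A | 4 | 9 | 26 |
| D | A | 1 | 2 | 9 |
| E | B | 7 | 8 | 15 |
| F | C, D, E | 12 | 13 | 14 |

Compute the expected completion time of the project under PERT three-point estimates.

39 days

te_A = (3 + 4·6 + 21)/6 = 48/6 = 8
te_B = (3 + 4·9 + 15)/6 = 54/6 = 9
te_C = (4 + 4·9 + 26)/6 = 66/6 = 11
te_D = (1 + 4·2 + 9)/6 = 18/6 = 3
te_E = (7 + 4·8 + 15)/6 = 54/6 = 9
te_F = (12 + 4·13 + 14)/6 = 78/6 = 13

Forward pass:
ES_A = 0; EF_A = 8
ES_B = 8; EF_B = 8+9 = 17
ES_C = 8; EF_C = 8+11 = 19
ES_D = 8; EF_D = 8+3 = 11
ES_E = 17; EF_E = 17+9 = 26
ES_F = max(EF_C=19, EF_D=11, EF_E=26) = 26; EF_F = 26+13 = 39
Expected project duration μ = 39 days. Critical path: A → B → E → F.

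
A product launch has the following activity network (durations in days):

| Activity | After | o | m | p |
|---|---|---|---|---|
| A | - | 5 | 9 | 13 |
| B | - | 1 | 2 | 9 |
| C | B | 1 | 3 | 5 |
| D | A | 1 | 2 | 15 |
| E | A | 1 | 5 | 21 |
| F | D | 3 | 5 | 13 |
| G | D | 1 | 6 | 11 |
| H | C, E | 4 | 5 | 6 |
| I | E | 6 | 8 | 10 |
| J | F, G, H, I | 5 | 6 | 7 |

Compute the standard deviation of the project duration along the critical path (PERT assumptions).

te_A = (5 + 4·9 + 13)/6 = 54/6 = 9; σ²_A = ((13−5)/6)² = 1.778
te_B = (1 + 4·2 + 9)/6 = 18/6 = 3; σ²_B = ((9−1)/6)² = 1.778
te_C = (1 + 4·3 + 5)/6 = 18/6 = 3; σ²_C = ((5−1)/6)² = 0.444
te_D = (1 + 4·2 + 15)/6 = 24/6 = 4; σ²_D = ((15−1)/6)² = 5.444
te_E = (1 + 4·5 + 21)/6 = 42/6 = 7; σ²_E = ((21−1)/6)² = 11.111
te_F = (3 + 4·5 + 13)/6 = 36/6 = 6; σ²_F = ((13−3)/6)² = 2.778
te_G = (1 + 4·6 + 11)/6 = 36/6 = 6; σ²_G = ((11−1)/6)² = 2.778
te_H = (4 + 4·5 + 6)/6 = 30/6 = 5; σ²_H = ((6−4)/6)² = 0.111
te_I = (6 + 4·8 + 10)/6 = 48/6 = 8; σ²_I = ((10−6)/6)² = 0.444
te_J = (5 + 4·6 + 7)/6 = 36/6 = 6; σ²_J = ((7−5)/6)² = 0.111

Forward pass:
ES_A = 0; EF_A = 9
ES_B = 0; EF_B = 3
ES_C = 3; EF_C = 3+3 = 6
ES_D = 9; EF_D = 9+4 = 13
ES_E = 9; EF_E = 9+7 = 16
ES_F = 13; EF_F = 13+6 = 19
ES_G = 13; EF_G = 13+6 = 19
ES_H = max(EF_C=6, EF_E=16) = 16; EF_H = 16+5 = 21
ES_I = 16; EF_I = 16+8 = 24
ES_J = max(EF_F=19, EF_G=19, EF_H=21, EF_I=24) = 24; EF_J = 24+6 = 30
Expected project duration μ = 30 days. Critical path: A → E → I → J.

Variance along critical path = 1.778 + 11.111 + 0.444 + 0.111 = 13.444
σ = √13.444 = 3.667 days

3.67 days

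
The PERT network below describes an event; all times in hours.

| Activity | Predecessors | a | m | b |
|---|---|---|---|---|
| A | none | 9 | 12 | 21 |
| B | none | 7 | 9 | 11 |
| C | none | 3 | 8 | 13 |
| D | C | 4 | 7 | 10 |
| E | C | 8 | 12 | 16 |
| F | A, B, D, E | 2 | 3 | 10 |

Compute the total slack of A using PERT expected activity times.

7 hours

te_A = (9 + 4·12 + 21)/6 = 78/6 = 13
te_B = (7 + 4·9 + 11)/6 = 54/6 = 9
te_C = (3 + 4·8 + 13)/6 = 48/6 = 8
te_D = (4 + 4·7 + 10)/6 = 42/6 = 7
te_E = (8 + 4·12 + 16)/6 = 72/6 = 12
te_F = (2 + 4·3 + 10)/6 = 24/6 = 4

Forward pass:
ES_A = 0; EF_A = 13
ES_B = 0; EF_B = 9
ES_C = 0; EF_C = 8
ES_D = 8; EF_D = 8+7 = 15
ES_E = 8; EF_E = 8+12 = 20
ES_F = max(EF_A=13, EF_B=9, EF_D=15, EF_E=20) = 20; EF_F = 20+4 = 24
Expected project duration μ = 24 hours. Critical path: C → E → F.

Backward pass:
LF_F = 24; LS_F = 24−4 = 20
LF_E = LS_F = 20; LS_E = 20−12 = 8
LF_D = LS_F = 20; LS_D = 20−7 = 13
LF_C = min(LS_D=13, LS_E=8) = 8; LS_C = 8−8 = 0
LF_B = LS_F = 20; LS_B = 20−9 = 11
LF_A = LS_F = 20; LS_A = 20−13 = 7
Slack_A = LS_A − ES_A = 7 − 0 = 7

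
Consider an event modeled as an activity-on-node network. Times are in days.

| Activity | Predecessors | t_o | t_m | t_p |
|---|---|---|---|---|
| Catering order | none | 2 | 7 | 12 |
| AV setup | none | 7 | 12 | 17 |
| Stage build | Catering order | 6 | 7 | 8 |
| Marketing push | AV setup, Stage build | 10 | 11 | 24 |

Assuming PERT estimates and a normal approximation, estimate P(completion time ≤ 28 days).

0.635

te_Catering order = (2 + 4·7 + 12)/6 = 42/6 = 7; σ²_Catering order = ((12−2)/6)² = 2.778
te_AV setup = (7 + 4·12 + 17)/6 = 72/6 = 12; σ²_AV setup = ((17−7)/6)² = 2.778
te_Stage build = (6 + 4·7 + 8)/6 = 42/6 = 7; σ²_Stage build = ((8−6)/6)² = 0.111
te_Marketing push = (10 + 4·11 + 24)/6 = 78/6 = 13; σ²_Marketing push = ((24−10)/6)² = 5.444

Forward pass:
ES_Catering order = 0; EF_Catering order = 7
ES_AV setup = 0; EF_AV setup = 12
ES_Stage build = 7; EF_Stage build = 7+7 = 14
ES_Marketing push = max(EF_AV setup=12, EF_Stage build=14) = 14; EF_Marketing push = 14+13 = 27
Expected project duration μ = 27 days. Critical path: Catering order → Stage build → Marketing push.

Variance along critical path = 2.778 + 0.111 + 5.444 = 8.333; σ = √8.333 = 2.887 days.
Z = (28 − 27) / 2.887 = 0.346
P(T ≤ 28) = Φ(0.346) ≈ 0.635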